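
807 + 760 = 1567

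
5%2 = 1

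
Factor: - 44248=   -  2^3*5531^1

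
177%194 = 177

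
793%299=195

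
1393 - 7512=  - 6119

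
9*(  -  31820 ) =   -  286380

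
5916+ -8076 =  - 2160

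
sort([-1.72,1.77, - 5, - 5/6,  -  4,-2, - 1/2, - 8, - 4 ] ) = [ - 8, - 5, - 4, - 4, - 2,  -  1.72,-5/6, -1/2,1.77]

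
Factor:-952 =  - 2^3 * 7^1*17^1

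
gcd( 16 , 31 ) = 1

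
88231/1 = 88231 = 88231.00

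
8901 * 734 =6533334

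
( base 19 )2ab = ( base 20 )263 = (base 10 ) 923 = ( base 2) 1110011011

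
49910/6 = 8318 + 1/3 = 8318.33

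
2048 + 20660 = 22708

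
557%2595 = 557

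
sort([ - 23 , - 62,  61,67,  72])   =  [ - 62, - 23,61, 67,72]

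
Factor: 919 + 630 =1549^1 = 1549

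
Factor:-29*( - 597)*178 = 3081714  =  2^1*3^1*29^1*89^1*199^1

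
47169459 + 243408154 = 290577613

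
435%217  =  1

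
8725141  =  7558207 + 1166934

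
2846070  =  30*94869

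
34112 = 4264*8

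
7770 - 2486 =5284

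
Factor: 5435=5^1*1087^1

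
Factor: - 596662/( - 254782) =733/313 = 313^ ( - 1) * 733^1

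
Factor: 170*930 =158100 =2^2*3^1*5^2*17^1*31^1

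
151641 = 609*249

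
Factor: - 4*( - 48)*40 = 7680  =  2^9* 3^1*5^1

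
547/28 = 19 + 15/28 = 19.54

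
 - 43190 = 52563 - 95753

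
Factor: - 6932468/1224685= - 2^2*5^( - 1)*7^( - 1)*11^( - 1)*31^1*37^1 *1511^1*3181^ ( - 1) 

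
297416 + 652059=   949475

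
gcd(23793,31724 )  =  7931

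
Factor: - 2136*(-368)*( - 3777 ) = - 2968903296 = -  2^7*3^2*23^1*89^1*1259^1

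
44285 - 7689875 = -7645590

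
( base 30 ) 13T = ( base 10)1019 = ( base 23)1l7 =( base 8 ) 1773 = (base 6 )4415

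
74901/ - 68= - 1102  +  35/68 = - 1101.49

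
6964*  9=62676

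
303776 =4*75944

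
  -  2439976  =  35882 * (  -  68)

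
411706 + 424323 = 836029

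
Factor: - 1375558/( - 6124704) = 2^( - 4)*3^( - 1)*63799^ ( - 1)*687779^1 =687779/3062352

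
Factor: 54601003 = 19^1 * 181^1*15877^1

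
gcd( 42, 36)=6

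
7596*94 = 714024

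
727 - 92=635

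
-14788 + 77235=62447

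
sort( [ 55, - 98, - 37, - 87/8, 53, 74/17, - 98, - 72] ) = [ - 98, - 98, - 72, - 37, - 87/8,74/17, 53 , 55]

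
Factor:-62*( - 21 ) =1302= 2^1 * 3^1*7^1*31^1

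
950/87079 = 950/87079 = 0.01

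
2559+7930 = 10489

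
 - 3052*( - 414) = 1263528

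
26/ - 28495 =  - 26/28495 = -0.00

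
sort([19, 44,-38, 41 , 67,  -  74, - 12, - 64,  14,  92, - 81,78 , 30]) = [- 81, - 74,-64, - 38, - 12, 14,19,30,41,  44,67,  78,92]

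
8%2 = 0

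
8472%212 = 204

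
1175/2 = 1175/2= 587.50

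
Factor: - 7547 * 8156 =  - 61553332 = -2^2*2039^1*7547^1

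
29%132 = 29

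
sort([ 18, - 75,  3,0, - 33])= [ - 75, - 33, 0, 3, 18 ]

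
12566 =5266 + 7300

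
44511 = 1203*37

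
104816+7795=112611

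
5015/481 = 10+205/481 = 10.43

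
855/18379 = 855/18379 = 0.05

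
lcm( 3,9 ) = 9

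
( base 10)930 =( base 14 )4a6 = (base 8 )1642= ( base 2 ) 1110100010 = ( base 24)1ei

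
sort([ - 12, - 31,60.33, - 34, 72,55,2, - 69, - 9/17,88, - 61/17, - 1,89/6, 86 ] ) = [  -  69, - 34, - 31 , - 12,-61/17,  -  1, - 9/17, 2,89/6,55,60.33 , 72,86,  88 ] 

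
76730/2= 38365 = 38365.00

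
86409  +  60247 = 146656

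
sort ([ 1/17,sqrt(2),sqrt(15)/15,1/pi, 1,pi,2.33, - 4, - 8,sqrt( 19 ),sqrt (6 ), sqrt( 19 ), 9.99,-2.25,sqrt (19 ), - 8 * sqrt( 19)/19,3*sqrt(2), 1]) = [-8, - 4,-2.25, - 8*sqrt( 19)/19,1/17, sqrt( 15)/15,1/pi,1,1,sqrt( 2),  2.33,sqrt( 6), pi , 3*sqrt( 2 ),sqrt( 19),sqrt( 19 ),sqrt(19), 9.99] 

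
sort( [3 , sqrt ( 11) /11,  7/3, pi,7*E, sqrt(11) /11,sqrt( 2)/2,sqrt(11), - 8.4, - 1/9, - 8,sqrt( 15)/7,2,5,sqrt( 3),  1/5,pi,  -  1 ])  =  [ - 8.4, - 8, - 1, - 1/9, 1/5,sqrt( 11)/11,sqrt( 11)/11,sqrt( 15) /7,  sqrt(2 )/2,sqrt( 3),2,7/3, 3,pi,pi,sqrt(11 ), 5, 7 * E]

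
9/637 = 9/637=0.01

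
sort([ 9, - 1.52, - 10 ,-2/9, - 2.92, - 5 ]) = [-10, - 5,-2.92,-1.52, - 2/9, 9]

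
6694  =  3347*2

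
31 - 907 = -876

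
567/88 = 567/88= 6.44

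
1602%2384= 1602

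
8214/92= 4107/46  =  89.28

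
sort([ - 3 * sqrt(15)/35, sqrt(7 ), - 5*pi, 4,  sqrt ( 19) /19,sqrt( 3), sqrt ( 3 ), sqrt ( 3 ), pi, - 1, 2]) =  [  -  5*pi, - 1 , - 3* sqrt ( 15 ) /35,sqrt( 19)/19, sqrt ( 3 ),sqrt( 3),sqrt(3), 2, sqrt( 7), pi, 4 ]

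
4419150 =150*29461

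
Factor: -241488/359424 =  - 2^( - 6) * 43^1 = - 43/64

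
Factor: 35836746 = 2^1*3^1*11^1*542981^1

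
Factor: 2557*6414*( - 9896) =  - 2^4*3^1 * 1069^1*1237^1*2557^1 = - 162300317808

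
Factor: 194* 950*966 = 178033800 = 2^3*3^1*5^2*7^1* 19^1*23^1*97^1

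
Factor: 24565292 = 2^2*6141323^1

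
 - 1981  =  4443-6424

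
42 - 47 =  - 5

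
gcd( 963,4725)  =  9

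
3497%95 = 77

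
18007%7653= 2701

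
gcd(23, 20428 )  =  1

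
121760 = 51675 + 70085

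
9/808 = 9/808 = 0.01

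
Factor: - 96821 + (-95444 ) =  - 5^1*38453^1 = - 192265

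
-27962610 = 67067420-95030030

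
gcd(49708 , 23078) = 2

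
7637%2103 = 1328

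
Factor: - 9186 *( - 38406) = 352797516 =2^2*3^2*37^1*173^1*1531^1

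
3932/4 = 983 = 983.00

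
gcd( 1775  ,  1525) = 25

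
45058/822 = 54 + 335/411  =  54.82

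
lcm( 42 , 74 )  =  1554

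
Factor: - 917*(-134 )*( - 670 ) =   -  82328260  =  - 2^2*5^1*7^1*67^2*131^1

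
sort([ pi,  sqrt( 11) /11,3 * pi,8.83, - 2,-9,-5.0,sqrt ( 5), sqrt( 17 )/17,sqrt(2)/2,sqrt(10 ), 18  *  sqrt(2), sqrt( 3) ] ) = [-9, - 5.0, -2,sqrt ( 17 ) /17,sqrt( 11)/11,sqrt( 2 )/2,sqrt(3),sqrt(5),  pi,sqrt( 10),  8.83,3 *pi,18*sqrt( 2) ]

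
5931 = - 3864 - -9795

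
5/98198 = 5/98198 = 0.00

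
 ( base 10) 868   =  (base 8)1544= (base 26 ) 17A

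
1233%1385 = 1233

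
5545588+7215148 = 12760736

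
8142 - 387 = 7755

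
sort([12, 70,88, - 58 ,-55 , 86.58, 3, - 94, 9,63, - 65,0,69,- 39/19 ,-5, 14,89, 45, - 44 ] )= [ - 94,- 65,-58,- 55, - 44, - 5,- 39/19, 0, 3, 9, 12, 14, 45, 63,  69, 70, 86.58,88,89]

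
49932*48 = 2396736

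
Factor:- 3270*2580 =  - 2^3 * 3^2*5^2*43^1*109^1 = -  8436600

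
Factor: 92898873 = 3^3*293^1*11743^1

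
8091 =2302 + 5789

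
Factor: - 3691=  - 3691^1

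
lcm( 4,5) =20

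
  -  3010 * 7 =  - 21070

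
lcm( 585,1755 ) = 1755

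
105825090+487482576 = 593307666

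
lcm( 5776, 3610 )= 28880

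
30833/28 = 1101+5/28  =  1101.18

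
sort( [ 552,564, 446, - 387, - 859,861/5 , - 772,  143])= [ - 859,-772, - 387, 143, 861/5, 446,552, 564] 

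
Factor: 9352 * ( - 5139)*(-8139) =2^3 * 3^3*7^1* 167^1 * 571^1*2713^1 = 391159753992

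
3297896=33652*98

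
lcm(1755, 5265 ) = 5265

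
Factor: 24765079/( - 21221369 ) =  - 13^( - 1 )*97^( - 1)*137^1*163^1*1109^1 *16829^(  -  1 )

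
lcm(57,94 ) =5358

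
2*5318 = 10636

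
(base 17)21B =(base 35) HB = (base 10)606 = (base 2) 1001011110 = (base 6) 2450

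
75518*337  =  25449566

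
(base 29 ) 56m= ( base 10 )4401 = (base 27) 610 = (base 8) 10461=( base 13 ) 2007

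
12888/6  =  2148  =  2148.00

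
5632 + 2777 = 8409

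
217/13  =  16+9/13 = 16.69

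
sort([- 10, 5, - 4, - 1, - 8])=[-10, - 8, - 4, - 1 , 5 ]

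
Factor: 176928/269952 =2^ ( - 2)*37^ (- 1)*97^1 = 97/148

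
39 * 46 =1794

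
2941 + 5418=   8359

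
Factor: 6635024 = 2^4*11^1* 37699^1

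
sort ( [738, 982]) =[738,982 ] 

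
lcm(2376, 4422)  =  159192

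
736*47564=35007104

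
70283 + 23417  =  93700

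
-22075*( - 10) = 220750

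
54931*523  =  28728913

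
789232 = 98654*8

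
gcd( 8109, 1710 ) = 9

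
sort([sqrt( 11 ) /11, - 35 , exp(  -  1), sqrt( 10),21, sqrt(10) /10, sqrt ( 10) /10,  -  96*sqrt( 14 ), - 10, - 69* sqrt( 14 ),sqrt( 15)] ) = [ - 96 * sqrt( 14), - 69*sqrt(14), - 35, - 10,  sqrt(11 )/11, sqrt(10) /10,  sqrt(10 ) /10, exp( - 1), sqrt(10 ), sqrt(15), 21] 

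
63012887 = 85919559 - 22906672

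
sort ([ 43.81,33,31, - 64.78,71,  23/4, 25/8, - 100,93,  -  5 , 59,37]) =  [ - 100, - 64.78,  -  5,25/8 , 23/4, 31 , 33,37,43.81,59,71, 93]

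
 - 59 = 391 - 450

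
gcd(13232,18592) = 16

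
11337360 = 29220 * 388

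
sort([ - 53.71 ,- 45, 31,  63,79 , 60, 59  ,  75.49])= [ - 53.71, - 45 , 31,59,60, 63,75.49,79]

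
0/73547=0 = 0.00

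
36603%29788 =6815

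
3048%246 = 96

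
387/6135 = 129/2045 = 0.06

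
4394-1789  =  2605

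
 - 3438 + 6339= 2901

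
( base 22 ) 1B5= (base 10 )731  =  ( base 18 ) 24b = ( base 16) 2db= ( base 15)33b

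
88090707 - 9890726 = 78199981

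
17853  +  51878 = 69731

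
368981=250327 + 118654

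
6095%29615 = 6095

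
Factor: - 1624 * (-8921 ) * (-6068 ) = - 2^5*7^1 * 11^1*29^1*37^1 * 41^1*811^1  =  - 87911387872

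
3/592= 3/592= 0.01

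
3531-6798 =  - 3267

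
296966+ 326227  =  623193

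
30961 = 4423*7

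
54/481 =54/481 =0.11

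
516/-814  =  -1+149/407 = - 0.63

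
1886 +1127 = 3013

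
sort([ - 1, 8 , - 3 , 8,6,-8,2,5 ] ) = [ - 8, - 3, - 1,2, 5,6,8,8 ] 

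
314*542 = 170188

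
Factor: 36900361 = 36900361^1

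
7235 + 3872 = 11107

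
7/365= 7/365  =  0.02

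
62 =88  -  26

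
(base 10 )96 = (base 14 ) 6c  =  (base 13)75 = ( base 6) 240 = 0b1100000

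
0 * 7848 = 0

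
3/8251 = 3/8251 =0.00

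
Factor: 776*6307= 2^3 *7^1*17^1*53^1 * 97^1 = 4894232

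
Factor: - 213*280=- 2^3*3^1*5^1*7^1*71^1  =  -  59640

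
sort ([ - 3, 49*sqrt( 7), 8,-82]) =[ - 82,-3, 8,  49*sqrt( 7 )]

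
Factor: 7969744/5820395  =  2^4*5^(-1 )* 7^( - 1 )*41^1 * 12149^1*166297^ ( - 1 ) 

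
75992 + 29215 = 105207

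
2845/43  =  2845/43= 66.16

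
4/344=1/86 = 0.01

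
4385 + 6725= 11110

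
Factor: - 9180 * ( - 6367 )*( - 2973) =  - 173769055380 =- 2^2*3^4* 5^1 * 17^1*991^1 * 6367^1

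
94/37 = 2 + 20/37 = 2.54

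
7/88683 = 1/12669  =  0.00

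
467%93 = 2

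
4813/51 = 94 + 19/51 = 94.37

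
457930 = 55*8326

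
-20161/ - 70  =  288 + 1/70 = 288.01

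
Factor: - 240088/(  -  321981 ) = 2^3*3^ ( - 1) * 11^(- 2 ) *887^( - 1 )*30011^1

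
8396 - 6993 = 1403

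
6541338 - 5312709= 1228629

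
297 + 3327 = 3624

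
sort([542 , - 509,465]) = [ - 509,465,542]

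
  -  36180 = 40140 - 76320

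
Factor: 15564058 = 2^1*7782029^1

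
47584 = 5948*8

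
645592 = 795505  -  149913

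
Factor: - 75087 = - 3^6*103^1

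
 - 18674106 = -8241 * 2266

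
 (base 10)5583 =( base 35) 4ji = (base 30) 663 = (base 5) 134313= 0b1010111001111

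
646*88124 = 56928104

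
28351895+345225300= 373577195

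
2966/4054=1483/2027 = 0.73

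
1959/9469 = 1959/9469 = 0.21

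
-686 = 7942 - 8628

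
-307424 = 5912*( - 52) 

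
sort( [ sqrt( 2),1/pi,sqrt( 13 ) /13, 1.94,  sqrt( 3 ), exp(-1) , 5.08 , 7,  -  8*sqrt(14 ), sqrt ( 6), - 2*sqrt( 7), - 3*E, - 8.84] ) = [ - 8*sqrt( 14 ), - 8.84, - 3*E, - 2*sqrt(7 ),sqrt(13)/13 , 1/pi, exp(-1 ),sqrt(2 ), sqrt( 3), 1.94,sqrt(6),5.08,7] 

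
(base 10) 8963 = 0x2303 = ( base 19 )15fe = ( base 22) IB9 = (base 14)33a3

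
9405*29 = 272745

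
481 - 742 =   -  261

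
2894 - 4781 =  - 1887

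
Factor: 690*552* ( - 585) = - 2^4*3^4*5^2*13^1*23^2 = - 222814800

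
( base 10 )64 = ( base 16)40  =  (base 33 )1V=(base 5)224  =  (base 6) 144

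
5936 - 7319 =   -  1383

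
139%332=139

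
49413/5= 9882 + 3/5=9882.60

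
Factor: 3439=19^1*181^1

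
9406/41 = 9406/41 =229.41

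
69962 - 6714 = 63248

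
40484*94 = 3805496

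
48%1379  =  48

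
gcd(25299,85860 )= 27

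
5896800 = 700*8424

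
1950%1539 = 411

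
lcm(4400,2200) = 4400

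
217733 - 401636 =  - 183903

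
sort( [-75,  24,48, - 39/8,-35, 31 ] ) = [ - 75, - 35, - 39/8,24,31,48 ] 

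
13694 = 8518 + 5176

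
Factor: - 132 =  - 2^2* 3^1 * 11^1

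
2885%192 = 5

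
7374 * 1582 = 11665668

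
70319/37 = 1900 + 19/37 = 1900.51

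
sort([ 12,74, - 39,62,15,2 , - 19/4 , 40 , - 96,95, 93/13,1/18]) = [ - 96 , - 39, - 19/4 , 1/18 , 2,93/13, 12, 15,  40,62,74,95]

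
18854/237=18854/237=79.55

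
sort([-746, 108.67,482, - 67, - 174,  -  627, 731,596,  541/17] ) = [ - 746, - 627, -174, - 67,541/17,108.67, 482,596, 731] 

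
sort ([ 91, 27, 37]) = [27,37, 91 ] 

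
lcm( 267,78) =6942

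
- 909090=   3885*( - 234)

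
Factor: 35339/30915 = 3^(  -  3) * 5^(  -  1 )*229^( - 1) * 35339^1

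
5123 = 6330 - 1207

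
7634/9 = 848  +  2/9 = 848.22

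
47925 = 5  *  9585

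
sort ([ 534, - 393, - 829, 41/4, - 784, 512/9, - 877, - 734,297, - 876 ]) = [ - 877, - 876, - 829, - 784,-734,-393,41/4,512/9, 297,534]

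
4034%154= 30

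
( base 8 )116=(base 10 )78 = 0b1001110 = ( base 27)2o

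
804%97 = 28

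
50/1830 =5/183 = 0.03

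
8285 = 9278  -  993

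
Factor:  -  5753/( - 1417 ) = 11^1 *13^( - 1)*109^( - 1 )*523^1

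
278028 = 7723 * 36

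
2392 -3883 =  - 1491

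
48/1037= 48/1037 = 0.05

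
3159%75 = 9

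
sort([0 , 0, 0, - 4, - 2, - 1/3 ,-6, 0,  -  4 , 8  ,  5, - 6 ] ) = [-6,-6  , - 4,-4, - 2, - 1/3,0,0, 0 , 0, 5,8]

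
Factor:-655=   -  5^1* 131^1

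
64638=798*81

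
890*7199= 6407110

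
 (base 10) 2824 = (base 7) 11143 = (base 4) 230020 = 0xb08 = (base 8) 5410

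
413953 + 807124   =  1221077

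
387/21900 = 129/7300=0.02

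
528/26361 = 176/8787 = 0.02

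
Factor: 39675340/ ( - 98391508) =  - 9918835/24597877 = - 5^1*277^(  -  1 )*88801^( - 1 )*1983767^1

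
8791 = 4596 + 4195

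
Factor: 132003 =3^3 * 4889^1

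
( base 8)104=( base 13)53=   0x44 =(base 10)68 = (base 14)4C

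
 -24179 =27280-51459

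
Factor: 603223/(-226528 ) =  - 2^( - 5)*241^1*2503^1*7079^( - 1)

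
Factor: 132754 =2^1*66377^1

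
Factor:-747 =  - 3^2*83^1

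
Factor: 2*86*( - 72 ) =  - 2^5*3^2*43^1 = - 12384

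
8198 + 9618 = 17816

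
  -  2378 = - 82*29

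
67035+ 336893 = 403928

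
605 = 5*121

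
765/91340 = 153/18268 = 0.01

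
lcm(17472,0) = 0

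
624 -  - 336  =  960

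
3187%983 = 238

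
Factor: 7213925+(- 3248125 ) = 2^3*5^2*79^1*251^1 =3965800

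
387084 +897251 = 1284335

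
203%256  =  203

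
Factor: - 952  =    -  2^3*7^1*17^1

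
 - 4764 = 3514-8278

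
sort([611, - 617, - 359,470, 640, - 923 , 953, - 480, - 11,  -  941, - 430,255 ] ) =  [ - 941, - 923, - 617, - 480,  -  430, - 359, - 11,255,470,611,640 , 953]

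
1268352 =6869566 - 5601214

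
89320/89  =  89320/89 =1003.60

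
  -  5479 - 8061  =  -13540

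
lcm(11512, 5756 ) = 11512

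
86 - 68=18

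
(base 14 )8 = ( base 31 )8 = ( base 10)8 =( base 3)22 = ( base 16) 8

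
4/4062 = 2/2031  =  0.00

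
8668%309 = 16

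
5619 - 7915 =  -2296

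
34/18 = 17/9= 1.89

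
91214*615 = 56096610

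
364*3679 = 1339156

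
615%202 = 9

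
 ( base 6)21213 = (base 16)b49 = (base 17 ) 9gg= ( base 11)2197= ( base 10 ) 2889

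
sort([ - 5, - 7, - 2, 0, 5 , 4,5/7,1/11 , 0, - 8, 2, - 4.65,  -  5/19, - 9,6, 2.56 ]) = [ - 9,  -  8, - 7, - 5, - 4.65, - 2 , - 5/19, 0, 0, 1/11, 5/7,2, 2.56, 4,  5,  6 ]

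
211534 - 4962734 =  - 4751200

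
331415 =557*595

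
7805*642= 5010810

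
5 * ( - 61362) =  - 306810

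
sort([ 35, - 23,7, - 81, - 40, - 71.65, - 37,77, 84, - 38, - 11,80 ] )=[ - 81, - 71.65, - 40, - 38,-37, - 23, - 11,7,35,77,  80,84]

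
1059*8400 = 8895600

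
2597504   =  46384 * 56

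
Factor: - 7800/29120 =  - 2^ ( - 3)*3^1*5^1*7^( - 1) = - 15/56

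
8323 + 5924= 14247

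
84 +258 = 342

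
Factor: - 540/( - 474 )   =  90/79 = 2^1*3^2*5^1*79^(-1)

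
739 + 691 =1430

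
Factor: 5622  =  2^1 * 3^1 * 937^1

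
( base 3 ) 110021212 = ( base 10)8960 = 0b10001100000000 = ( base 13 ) 4103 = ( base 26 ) D6G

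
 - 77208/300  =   - 6434/25=- 257.36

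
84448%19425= 6748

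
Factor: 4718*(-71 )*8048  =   - 2695902944 = -2^5*7^1*71^1*337^1*503^1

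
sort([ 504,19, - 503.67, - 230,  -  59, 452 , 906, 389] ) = [ - 503.67, - 230, - 59,19, 389 , 452,504, 906]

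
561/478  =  1+ 83/478 = 1.17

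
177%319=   177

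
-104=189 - 293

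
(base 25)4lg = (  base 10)3041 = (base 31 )353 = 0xbe1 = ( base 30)3BB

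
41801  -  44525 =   -  2724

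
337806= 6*56301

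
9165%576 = 525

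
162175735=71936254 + 90239481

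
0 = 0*18945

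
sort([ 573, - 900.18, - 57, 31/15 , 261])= [ - 900.18, - 57,31/15,261,573 ]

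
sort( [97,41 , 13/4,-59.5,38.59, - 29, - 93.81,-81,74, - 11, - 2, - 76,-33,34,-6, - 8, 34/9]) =[-93.81, - 81, - 76,-59.5, - 33,- 29 ,  -  11,-8,-6, - 2, 13/4,34/9, 34,  38.59, 41, 74 , 97]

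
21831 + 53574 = 75405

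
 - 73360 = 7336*( - 10)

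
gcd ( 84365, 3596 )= 1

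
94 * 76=7144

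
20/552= 5/138 = 0.04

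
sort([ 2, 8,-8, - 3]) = [ - 8,  -  3, 2,8]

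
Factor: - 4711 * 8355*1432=-56364099960=-2^3 * 3^1*5^1*7^1 * 179^1 * 557^1*673^1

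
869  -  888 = -19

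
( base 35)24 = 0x4A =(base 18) 42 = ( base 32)2A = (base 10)74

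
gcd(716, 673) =1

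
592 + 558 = 1150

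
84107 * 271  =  22792997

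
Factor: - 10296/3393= - 88/29 =- 2^3*11^1*29^( - 1)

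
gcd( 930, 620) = 310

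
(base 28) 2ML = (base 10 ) 2205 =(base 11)1725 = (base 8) 4235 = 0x89D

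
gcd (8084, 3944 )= 4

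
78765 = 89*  885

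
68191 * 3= 204573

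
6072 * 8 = 48576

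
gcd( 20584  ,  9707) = 1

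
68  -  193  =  -125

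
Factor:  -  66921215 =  - 5^1*2351^1*5693^1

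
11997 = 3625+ 8372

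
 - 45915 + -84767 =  - 130682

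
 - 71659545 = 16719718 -88379263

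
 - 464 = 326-790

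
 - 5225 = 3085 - 8310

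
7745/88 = 7745/88 = 88.01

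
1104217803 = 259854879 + 844362924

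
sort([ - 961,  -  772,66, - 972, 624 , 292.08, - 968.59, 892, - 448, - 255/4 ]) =[-972, - 968.59, - 961, - 772, - 448,-255/4,66,292.08 , 624, 892]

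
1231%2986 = 1231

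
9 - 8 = 1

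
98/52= 1 + 23/26 = 1.88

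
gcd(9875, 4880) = 5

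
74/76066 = 37/38033 = 0.00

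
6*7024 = 42144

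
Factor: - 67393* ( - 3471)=3^1*13^1 * 19^1*89^1*3547^1 =233921103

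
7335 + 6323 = 13658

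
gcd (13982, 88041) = 1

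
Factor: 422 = 2^1*211^1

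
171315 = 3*57105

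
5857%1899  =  160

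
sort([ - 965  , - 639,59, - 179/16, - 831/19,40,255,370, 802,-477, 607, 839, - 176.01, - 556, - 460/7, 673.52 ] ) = [ - 965, - 639, - 556 , -477,  -  176.01, - 460/7, - 831/19, - 179/16,40,  59,255,370,  607,673.52, 802,839 ]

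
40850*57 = 2328450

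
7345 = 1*7345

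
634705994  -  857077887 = - 222371893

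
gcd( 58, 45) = 1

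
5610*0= 0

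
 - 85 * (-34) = 2890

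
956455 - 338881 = 617574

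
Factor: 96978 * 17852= 2^3*3^1*7^1*2309^1 *4463^1=1731251256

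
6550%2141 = 127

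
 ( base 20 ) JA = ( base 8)606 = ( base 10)390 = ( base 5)3030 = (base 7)1065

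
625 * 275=171875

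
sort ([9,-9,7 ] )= [ - 9,7,  9 ]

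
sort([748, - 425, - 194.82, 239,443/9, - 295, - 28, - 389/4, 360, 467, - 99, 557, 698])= [-425, - 295, - 194.82,  -  99, - 389/4, - 28,443/9, 239, 360, 467, 557, 698 , 748]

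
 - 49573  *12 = - 594876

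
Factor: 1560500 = 2^2*5^3*3121^1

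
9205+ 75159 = 84364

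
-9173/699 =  -9173/699 = - 13.12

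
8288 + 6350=14638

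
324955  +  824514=1149469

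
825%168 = 153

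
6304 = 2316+3988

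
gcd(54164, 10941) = 1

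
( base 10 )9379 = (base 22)j87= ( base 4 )2102203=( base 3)110212101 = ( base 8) 22243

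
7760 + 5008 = 12768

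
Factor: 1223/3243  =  3^( - 1 )*23^(-1) *47^( - 1)*1223^1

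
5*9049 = 45245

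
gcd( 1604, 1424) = 4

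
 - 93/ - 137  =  93/137 = 0.68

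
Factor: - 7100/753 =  - 2^2*3^( - 1 ) *5^2 *71^1*251^( - 1 ) 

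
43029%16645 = 9739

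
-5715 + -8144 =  - 13859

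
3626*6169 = 22368794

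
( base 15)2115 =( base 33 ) 6DW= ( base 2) 1101101010011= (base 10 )6995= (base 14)2799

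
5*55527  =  277635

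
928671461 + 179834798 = 1108506259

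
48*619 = 29712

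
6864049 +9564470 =16428519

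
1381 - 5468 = - 4087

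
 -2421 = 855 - 3276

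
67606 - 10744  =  56862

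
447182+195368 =642550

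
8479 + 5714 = 14193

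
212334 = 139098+73236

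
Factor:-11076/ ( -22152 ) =1/2 = 2^( - 1)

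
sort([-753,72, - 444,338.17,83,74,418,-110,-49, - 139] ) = [ - 753,  -  444, - 139, - 110, - 49,72,  74,83, 338.17,418]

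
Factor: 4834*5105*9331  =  230266405670 = 2^1*5^1*7^1*31^1*43^1*1021^1*2417^1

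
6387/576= 11 + 17/192 = 11.09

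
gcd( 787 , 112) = 1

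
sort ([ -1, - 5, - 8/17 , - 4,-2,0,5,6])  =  [ - 5, - 4,- 2, -1,-8/17, 0,  5, 6] 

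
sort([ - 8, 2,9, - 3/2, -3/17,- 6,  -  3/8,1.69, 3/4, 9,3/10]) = [  -  8, - 6, - 3/2, - 3/8, - 3/17 , 3/10,3/4,1.69,  2,9, 9 ] 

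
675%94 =17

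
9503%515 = 233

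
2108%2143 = 2108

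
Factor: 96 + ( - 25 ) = 71^1= 71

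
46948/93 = 46948/93 = 504.82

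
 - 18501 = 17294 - 35795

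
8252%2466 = 854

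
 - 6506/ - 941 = 6 + 860/941 = 6.91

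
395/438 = 395/438 = 0.90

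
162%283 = 162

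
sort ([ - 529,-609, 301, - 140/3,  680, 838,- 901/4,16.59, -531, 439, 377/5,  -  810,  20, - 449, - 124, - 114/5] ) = [ - 810, - 609,  -  531,  -  529, - 449, - 901/4,  -  124,  -  140/3, -114/5,16.59 , 20,  377/5, 301, 439,680,838]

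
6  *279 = 1674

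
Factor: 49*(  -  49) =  - 2401 = - 7^4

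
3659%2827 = 832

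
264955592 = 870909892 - 605954300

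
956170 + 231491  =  1187661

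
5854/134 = 2927/67 = 43.69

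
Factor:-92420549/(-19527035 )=5^( - 1)*11^ ( - 1)*13^1 * 355037^( - 1) * 7109273^1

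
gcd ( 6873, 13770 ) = 3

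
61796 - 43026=18770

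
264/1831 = 264/1831= 0.14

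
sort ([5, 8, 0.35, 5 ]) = [ 0.35,5, 5,8] 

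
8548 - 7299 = 1249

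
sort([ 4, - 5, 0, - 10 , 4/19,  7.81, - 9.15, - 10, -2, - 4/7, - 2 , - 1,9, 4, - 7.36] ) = [ - 10, - 10, -9.15, - 7.36 , - 5,-2,  -  2, - 1, - 4/7, 0,4/19,4, 4, 7.81, 9]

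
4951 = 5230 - 279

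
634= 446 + 188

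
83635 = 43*1945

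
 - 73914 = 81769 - 155683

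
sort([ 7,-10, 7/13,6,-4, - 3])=[ - 10, - 4, - 3, 7/13, 6, 7]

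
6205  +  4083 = 10288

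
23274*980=22808520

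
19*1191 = 22629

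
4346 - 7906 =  - 3560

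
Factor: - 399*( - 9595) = 3^1*5^1*7^1*19^2*101^1 = 3828405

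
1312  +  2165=3477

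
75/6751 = 75/6751 = 0.01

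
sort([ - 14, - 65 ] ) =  [- 65, - 14 ]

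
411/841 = 411/841 = 0.49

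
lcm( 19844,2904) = 119064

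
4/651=4/651 = 0.01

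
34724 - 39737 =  - 5013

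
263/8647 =263/8647 = 0.03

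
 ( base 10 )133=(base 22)61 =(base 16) 85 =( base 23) 5i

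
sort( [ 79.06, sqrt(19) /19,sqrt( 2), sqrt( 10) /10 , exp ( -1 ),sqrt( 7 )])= [sqrt( 19)/19,sqrt (10 )/10,  exp( - 1) , sqrt (2),sqrt ( 7),79.06]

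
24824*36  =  893664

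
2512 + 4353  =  6865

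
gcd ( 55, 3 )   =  1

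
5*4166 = 20830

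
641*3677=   2356957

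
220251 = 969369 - 749118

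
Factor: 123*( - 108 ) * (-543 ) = 2^2*3^5 * 41^1*181^1 = 7213212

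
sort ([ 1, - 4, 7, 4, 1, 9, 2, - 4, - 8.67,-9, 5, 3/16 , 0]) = [-9, - 8.67,-4, - 4, 0,3/16 , 1, 1, 2, 4, 5,7,9]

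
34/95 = 34/95 =0.36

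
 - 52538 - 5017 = - 57555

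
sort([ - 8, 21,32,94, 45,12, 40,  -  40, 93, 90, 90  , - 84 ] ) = [ - 84, - 40,  -  8, 12  ,  21,  32, 40, 45  ,  90,90, 93, 94]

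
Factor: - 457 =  - 457^1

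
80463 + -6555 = 73908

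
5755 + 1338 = 7093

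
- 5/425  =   - 1/85 =-0.01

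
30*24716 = 741480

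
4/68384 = 1/17096 = 0.00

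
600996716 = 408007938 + 192988778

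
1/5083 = 1/5083=0.00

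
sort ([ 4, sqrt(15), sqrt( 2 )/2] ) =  [ sqrt(2) /2, sqrt(15),  4 ] 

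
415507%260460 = 155047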